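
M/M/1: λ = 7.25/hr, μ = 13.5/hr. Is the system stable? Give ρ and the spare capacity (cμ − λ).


Total capacity cμ = 1·13.5 = 13.50/hr
ρ = λ/(cμ) = 7.25/13.50 = 0.5370
Stable ⇔ ρ < 1: YES
Spare capacity = cμ − λ = 13.50 − 7.25 = 6.25/hr

Final: ρ = 0.5370; stable; margin = 6.25/hr


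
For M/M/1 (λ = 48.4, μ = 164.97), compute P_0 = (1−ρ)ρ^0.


ρ = 48.4/164.97 = 0.2934
P_n = (1−ρ)·ρ^n = (1 − 0.2934)·0.2934^0 = 0.7066·1.000000 = 0.706613

Final: 0.706613


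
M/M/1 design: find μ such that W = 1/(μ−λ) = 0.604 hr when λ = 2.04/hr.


W = 1/(μ−λ) ⇒ μ − λ = 1/W = 1/0.604 = 1.6556
μ = λ + 1/W = 2.04 + 1.6556 = 3.6956 per hr

Final: 3.6956 /hr


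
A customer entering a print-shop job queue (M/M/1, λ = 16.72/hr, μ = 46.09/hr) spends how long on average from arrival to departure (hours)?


W = 1/(μ−λ) = 1/(46.09 − 16.72) = 1/29.37 = 0.03405 hr

Final: 0.03405 hr


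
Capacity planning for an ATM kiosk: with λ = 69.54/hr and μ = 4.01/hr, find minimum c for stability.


Stability requires cμ > λ ⇔ c > λ/μ.
λ/μ = 69.54/4.01 = 17.3416
Minimum integer c = ⌊17.3416⌋ + 1 = 18
Check: 18·4.01 = 72.18 > 69.54, while 17·4.01 = 68.17 ≤ 69.54

Final: 18 servers


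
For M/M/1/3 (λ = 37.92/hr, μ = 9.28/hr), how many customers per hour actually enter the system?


ρ = 4.0862; P_K = (1−ρ)ρ^3/(1−ρ^4) = 0.757993
λ_eff = λ(1 − P_K) = 37.92·(1 − 0.757993) = 37.92·0.242007 = 9.1769 /hr

Final: 9.1769 /hr


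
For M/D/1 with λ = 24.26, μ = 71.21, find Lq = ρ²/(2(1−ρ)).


ρ = 24.26/71.21 = 0.3407
M/D/1: Lq = ρ²/(2(1−ρ)) = 0.1161/(2·0.6593) = 0.08802

Final: 0.08802


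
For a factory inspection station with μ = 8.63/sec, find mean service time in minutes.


Mean service time = 1/μ = 1/8.63 second = 0.11587 second
In minutes: 0.11587 × 0.0166667 = 0.001931 min

Final: 0.001931 min


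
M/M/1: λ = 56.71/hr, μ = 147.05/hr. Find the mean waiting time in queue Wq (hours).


ρ = 56.71/147.05 = 0.3857
Wq = ρ/(μ−λ) = 0.3857/(147.05 − 56.71) = 0.3857/90.34 = 0.004269 hr

Final: 0.004269 hr


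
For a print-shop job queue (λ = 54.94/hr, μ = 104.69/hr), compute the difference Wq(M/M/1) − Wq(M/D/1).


ρ = 54.94/104.69 = 0.5248
Wq(M/M/1) = ρ/(μ−λ) = 0.5248/49.75 = 0.01055 hr
Wq(M/D/1) = ρ/(2(μ−λ)) = 0.005274 hr
Savings = 0.01055 − 0.005274 = 0.005274 hr

Final: 0.005274 hr


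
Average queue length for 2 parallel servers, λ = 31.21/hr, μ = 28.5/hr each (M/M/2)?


a = λ/μ = 1.0951; ρ = a/2 = 0.5475
P₀ = 0.292370
Lq = P₀·a^c·ρ / (c!·(1−ρ)²) = 0.292370·1.19922·0.5475/(2·0.20472)
= 0.46889

Final: 0.46889


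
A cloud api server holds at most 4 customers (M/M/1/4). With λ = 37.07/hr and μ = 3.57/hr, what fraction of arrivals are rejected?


ρ = λ/μ = 37.07/3.57 = 10.3838
P_K = (1−ρ)ρ^K/(1−ρ^(K+1)) = (-9.3838·11625.656308)/(1 − 120717.949397)
= -109092.293088/-120716.949397 = 0.903703

Final: 0.903703


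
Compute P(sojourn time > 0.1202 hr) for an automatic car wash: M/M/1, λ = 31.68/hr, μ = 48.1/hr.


W ~ Exponential(μ−λ) for M/M/1.
μ − λ = 48.1 − 31.68 = 16.4200
P(W > t) = e^{−(μ−λ)t} = e^{−1.9737} = 0.138944

Final: 0.138944


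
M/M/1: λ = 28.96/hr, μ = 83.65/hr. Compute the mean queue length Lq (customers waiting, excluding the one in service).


ρ = 28.96/83.65 = 0.3462
Lq = ρ²/(1−ρ) = 0.1199/0.6538 = 0.1833

Final: 0.1833


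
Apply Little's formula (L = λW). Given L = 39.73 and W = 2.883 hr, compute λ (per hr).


λ = L/W = 39.73/2.883 = 13.7808 /hr

Final: 13.7808 /hr


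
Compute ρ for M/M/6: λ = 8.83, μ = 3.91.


ρ = λ/(cμ) = 8.83/(6·3.91) = 8.83/23.46 = 0.3764

Final: 0.3764


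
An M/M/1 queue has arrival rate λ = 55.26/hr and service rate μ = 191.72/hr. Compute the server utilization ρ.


ρ = λ/μ = 55.26/191.72 = 0.2882

Final: 0.2882


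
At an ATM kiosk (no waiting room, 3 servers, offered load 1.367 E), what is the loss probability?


B(c,a) = (a^c/c!) / Σ_{k=0}^{c} a^k/k!
a^3/3! = 0.425750
Σ terms (k=0..3): 1.00000 + 1.36700 + 0.93434 + 0.42575 = 3.727094
B = 0.425750/3.727094 = 0.114231

Final: 0.114231


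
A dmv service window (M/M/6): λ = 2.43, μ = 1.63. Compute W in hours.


a = 1.4908; ρ = 0.2485; P₀ = 0.225139
Lq = P₀·a^c·ρ/(c!(1−ρ)²) = 0.001510
Wq = Lq/λ = 0.001510/2.43 = 0.0006214 hr
W = Wq + 1/μ = 0.0006214 + 0.61350 = 0.61412 hr

Final: 0.61412 hr


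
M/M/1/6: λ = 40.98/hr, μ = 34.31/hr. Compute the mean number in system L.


ρ = 40.98/34.31 = 1.1944
L = ρ[1 − (K+1)ρ^K + Kρ^(K+1)] / [(1−ρ)(1−ρ^(K+1))]
Numerator: 1.1944·(1 − 7·2.903404 + 6·3.467837) = 1.771534
Denominator: (-0.1944)·(-2.467837) = 0.479757
L = 1.771534/0.479757 = 3.6926

Final: 3.6926


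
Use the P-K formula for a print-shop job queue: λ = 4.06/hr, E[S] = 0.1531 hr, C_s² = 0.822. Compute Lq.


ρ = λ·E[S] = 4.06·0.1531 = 0.6216
Lq = ρ²(1+C_s²)/(2(1−ρ)) = 0.3864·(1+0.822)/(2·0.3784)
= 0.3864·1.8220/0.7568 = 0.93015

Final: 0.93015


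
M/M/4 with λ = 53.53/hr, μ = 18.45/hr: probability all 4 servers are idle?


a = λ/μ = 53.53/18.45 = 2.9014; ρ = a/c = 0.7253
Σ_{k=0}^{3} a^k/k! (terms k=0..3) = 1.00000 + 2.90136 + 4.20893 + 4.07053 = 12.18082
Tail: a^4/(4!(1−ρ)) = 70.86038/(24·0.2747) = 10.74966
P₀ = 1/(12.18082 + 10.74966) = 1/22.93048 = 0.043610

Final: 0.043610


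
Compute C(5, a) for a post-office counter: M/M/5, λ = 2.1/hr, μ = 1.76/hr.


a = λ/μ = 1.1932; ρ = a/5 = 0.2386
P₀ = 0.303116 (from M/M/c formula)
C(c,a) = [a^c/(c!(1−ρ))]·P₀ = [2.41843/(120·0.7614)]·0.303116
= 0.02647·0.303116 = 0.008024

Final: 0.008024


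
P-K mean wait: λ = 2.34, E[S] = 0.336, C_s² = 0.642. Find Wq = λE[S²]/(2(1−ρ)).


ρ = λ·E[S] = 2.34·0.336 = 0.7862
E[S²] = E[S]²(1+C_s²) = 0.336²·(1+0.642) = 0.185375
Wq = λ·E[S²]/(2(1−ρ)) = 2.34·0.185375/(2·0.2138) = 1.01464 hr

Final: 1.01464 hr


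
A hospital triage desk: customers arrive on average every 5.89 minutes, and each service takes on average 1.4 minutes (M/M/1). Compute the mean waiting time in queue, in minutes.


λ = 60/5.89 = 10.1868 /hr
μ = 60/1.4 = 42.8571 /hr
ρ = λ/μ = 10.1868/42.8571 = 0.2377
Wq = ρ/(μ−λ) = 0.2377/(42.8571−10.1868) = 0.007275 hr
In minutes: 0.007275·60 = 0.4365 min

Final: 0.4365 min


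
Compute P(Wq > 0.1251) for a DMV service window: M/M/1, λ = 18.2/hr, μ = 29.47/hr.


ρ = 18.2/29.47 = 0.6176
P(Wq > t) = ρ·e^{−(μ−λ)t} = 0.6176·e^{−1.4099}
= 0.6176·0.244173 = 0.150796

Final: 0.150796


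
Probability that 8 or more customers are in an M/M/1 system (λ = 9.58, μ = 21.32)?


ρ = 9.58/21.32 = 0.4493
P(N ≥ n) = ρ^n = 0.4493^8 = 0.001662

Final: 0.001662


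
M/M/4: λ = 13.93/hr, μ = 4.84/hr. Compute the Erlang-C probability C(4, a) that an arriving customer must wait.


a = λ/μ = 2.8781; ρ = a/4 = 0.7195
P₀ = 0.045072 (from M/M/c formula)
C(c,a) = [a^c/(c!(1−ρ))]·P₀ = [68.61562/(24·0.2805)]·0.045072
= 10.19336·0.045072 = 0.459437

Final: 0.459437


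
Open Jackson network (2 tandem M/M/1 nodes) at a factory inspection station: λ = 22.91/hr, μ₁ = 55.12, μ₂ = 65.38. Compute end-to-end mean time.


Each node sees arrival rate λ = 22.91/hr (tandem ⇒ throughput preserved).
W₁ = 1/(μ₁−λ) = 1/(55.12−22.91) = 0.03105 hr
W₂ = 1/(μ₂−λ) = 1/(65.38−22.91) = 0.02355 hr
W_total = W₁ + W₂ = 0.03105 + 0.02355 = 0.05459 hr

Final: 0.05459 hr


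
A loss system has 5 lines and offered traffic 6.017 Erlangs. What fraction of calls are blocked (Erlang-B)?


B(c,a) = (a^c/c!) / Σ_{k=0}^{c} a^k/k!
a^5/5! = 65.723217
Σ terms (k=0..5): 1.00000 + 6.01700 + 18.10214 + 36.30687 + 54.61461 + 65.72322 = 181.763835
B = 65.723217/181.763835 = 0.361586

Final: 0.361586


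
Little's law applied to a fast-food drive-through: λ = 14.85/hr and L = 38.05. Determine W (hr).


W = L/λ = 38.05/14.85 = 2.5623 hr

Final: 2.5623 hr


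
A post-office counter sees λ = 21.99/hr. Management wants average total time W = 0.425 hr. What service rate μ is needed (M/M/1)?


W = 1/(μ−λ) ⇒ μ − λ = 1/W = 1/0.425 = 2.3529
μ = λ + 1/W = 21.99 + 2.3529 = 24.3429 per hr

Final: 24.3429 /hr


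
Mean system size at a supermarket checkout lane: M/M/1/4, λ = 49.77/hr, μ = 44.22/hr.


ρ = 49.77/44.22 = 1.1255
L = ρ[1 − (K+1)ρ^K + Kρ^(K+1)] / [(1−ρ)(1−ρ^(K+1))]
Numerator: 1.1255·(1 − 5·1.604706 + 4·1.806111) = 0.226129
Denominator: (-0.1255)·(-0.806111) = 0.101174
L = 0.226129/0.101174 = 2.2350

Final: 2.2350


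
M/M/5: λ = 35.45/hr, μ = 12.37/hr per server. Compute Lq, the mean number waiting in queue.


a = λ/μ = 2.8658; ρ = a/5 = 0.5732
P₀ = 0.054115
Lq = P₀·a^c·ρ / (c!·(1−ρ)²) = 0.054115·193.30038·0.5732/(120·0.18219)
= 0.27423

Final: 0.27423


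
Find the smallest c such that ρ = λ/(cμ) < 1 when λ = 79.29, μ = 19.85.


Stability requires cμ > λ ⇔ c > λ/μ.
λ/μ = 79.29/19.85 = 3.9945
Minimum integer c = ⌊3.9945⌋ + 1 = 4
Check: 4·19.85 = 79.40 > 79.29, while 3·19.85 = 59.55 ≤ 79.29

Final: 4 servers


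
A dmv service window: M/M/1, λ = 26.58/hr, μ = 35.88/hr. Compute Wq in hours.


ρ = 26.58/35.88 = 0.7408
Wq = ρ/(μ−λ) = 0.7408/(35.88 − 26.58) = 0.7408/9.30 = 0.07966 hr

Final: 0.07966 hr


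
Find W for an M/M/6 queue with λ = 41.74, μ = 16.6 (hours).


a = 2.5145; ρ = 0.4191; P₀ = 0.080433
Lq = P₀·a^c·ρ/(c!(1−ρ)²) = 0.03506
Wq = Lq/λ = 0.03506/41.74 = 0.0008400 hr
W = Wq + 1/μ = 0.0008400 + 0.06024 = 0.06108 hr

Final: 0.06108 hr


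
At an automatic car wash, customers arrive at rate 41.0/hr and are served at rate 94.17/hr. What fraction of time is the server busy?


ρ = λ/μ = 41.0/94.17 = 0.4354

Final: 0.4354


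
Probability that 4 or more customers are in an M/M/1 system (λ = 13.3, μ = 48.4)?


ρ = 13.3/48.4 = 0.2748
P(N ≥ n) = ρ^n = 0.2748^4 = 0.005702

Final: 0.005702


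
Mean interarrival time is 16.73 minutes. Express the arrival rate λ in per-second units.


λ = 1/(interarrival time) in consistent units.
1 second = 0.0166667 min, so λ = 0.0166667/16.73 = 0.0009962 per second

Final: 0.0009962 /sec


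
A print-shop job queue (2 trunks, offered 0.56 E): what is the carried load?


B(2,0.56) = 0.091333 (Erlang-B)
Carried load = a(1 − B) = 0.56·(1 − 0.091333) = 0.56·0.908667 = 0.5089 E

Final: 0.5089 Erlangs


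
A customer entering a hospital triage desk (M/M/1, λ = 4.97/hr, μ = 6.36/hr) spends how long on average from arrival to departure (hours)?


W = 1/(μ−λ) = 1/(6.36 − 4.97) = 1/1.39 = 0.7194 hr

Final: 0.7194 hr


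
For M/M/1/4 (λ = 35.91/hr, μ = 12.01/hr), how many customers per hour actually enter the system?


ρ = 2.9900; P_K = (1−ρ)ρ^4/(1−ρ^5) = 0.668349
λ_eff = λ(1 − P_K) = 35.91·(1 − 0.668349) = 35.91·0.331651 = 11.9096 /hr

Final: 11.9096 /hr


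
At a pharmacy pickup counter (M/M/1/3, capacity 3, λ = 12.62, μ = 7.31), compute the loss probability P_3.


ρ = λ/μ = 12.62/7.31 = 1.7264
P_K = (1−ρ)ρ^K/(1−ρ^(K+1)) = (-0.7264·5.145480)/(1 − 8.883169)
= -3.737688/-7.883169 = 0.474135

Final: 0.474135


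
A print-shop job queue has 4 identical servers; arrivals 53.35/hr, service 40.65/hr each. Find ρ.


ρ = λ/(cμ) = 53.35/(4·40.65) = 53.35/162.60 = 0.3281

Final: 0.3281


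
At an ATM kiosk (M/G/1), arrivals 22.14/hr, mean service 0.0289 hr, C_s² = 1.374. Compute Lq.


ρ = λ·E[S] = 22.14·0.0289 = 0.6398
Lq = ρ²(1+C_s²)/(2(1−ρ)) = 0.4094·(1+1.374)/(2·0.3602)
= 0.4094·2.3740/0.7203 = 1.34932

Final: 1.34932


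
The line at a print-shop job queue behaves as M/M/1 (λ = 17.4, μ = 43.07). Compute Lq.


ρ = 17.4/43.07 = 0.4040
Lq = ρ²/(1−ρ) = 0.1632/0.5960 = 0.2738

Final: 0.2738


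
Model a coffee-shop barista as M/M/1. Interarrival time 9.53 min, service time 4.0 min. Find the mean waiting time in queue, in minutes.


λ = 60/9.53 = 6.2959 /hr
μ = 60/4.0 = 15.0000 /hr
ρ = λ/μ = 6.2959/15.0000 = 0.4197
Wq = ρ/(μ−λ) = 0.4197/(15.0000−6.2959) = 0.04822 hr
In minutes: 0.04822·60 = 2.893 min

Final: 2.893 min


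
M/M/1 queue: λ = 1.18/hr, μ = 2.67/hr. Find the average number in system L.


ρ = λ/μ = 1.18/2.67 = 0.4419
L = ρ/(1−ρ) = 0.4419/(1 − 0.4419) = 0.4419/0.5581 = 0.7919

Final: 0.7919


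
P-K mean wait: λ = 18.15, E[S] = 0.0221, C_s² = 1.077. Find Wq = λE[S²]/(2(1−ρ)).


ρ = λ·E[S] = 18.15·0.0221 = 0.4011
E[S²] = E[S]²(1+C_s²) = 0.0221²·(1+1.077) = 0.001014
Wq = λ·E[S²]/(2(1−ρ)) = 18.15·0.001014/(2·0.5989) = 0.01537 hr

Final: 0.01537 hr


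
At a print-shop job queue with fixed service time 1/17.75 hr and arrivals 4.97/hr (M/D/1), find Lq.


ρ = 4.97/17.75 = 0.2800
M/D/1: Lq = ρ²/(2(1−ρ)) = 0.07840/(2·0.7200) = 0.05444

Final: 0.05444


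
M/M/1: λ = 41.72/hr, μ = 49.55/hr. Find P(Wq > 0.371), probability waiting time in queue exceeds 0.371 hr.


ρ = 41.72/49.55 = 0.8420
P(Wq > t) = ρ·e^{−(μ−λ)t} = 0.8420·e^{−2.9049}
= 0.8420·0.054753 = 0.046100

Final: 0.046100


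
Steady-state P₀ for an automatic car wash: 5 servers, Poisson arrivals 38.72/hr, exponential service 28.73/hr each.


a = λ/μ = 38.72/28.73 = 1.3477; ρ = a/c = 0.2695
Σ_{k=0}^{4} a^k/k! (terms k=0..4) = 1.00000 + 1.34772 + 0.90817 + 0.40799 + 0.13746 = 3.80135
Tail: a^5/(5!(1−ρ)) = 4.44630/(120·0.7305) = 0.05073
P₀ = 1/(3.80135 + 0.05073) = 1/3.85207 = 0.259601

Final: 0.259601


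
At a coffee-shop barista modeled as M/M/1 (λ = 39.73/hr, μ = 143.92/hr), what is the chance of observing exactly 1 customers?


ρ = 39.73/143.92 = 0.2761
P_n = (1−ρ)·ρ^n = (1 − 0.2761)·0.2761^1 = 0.7239·0.276056 = 0.199849

Final: 0.199849


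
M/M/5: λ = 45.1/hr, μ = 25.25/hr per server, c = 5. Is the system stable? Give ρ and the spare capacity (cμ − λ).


Total capacity cμ = 5·25.25 = 126.25/hr
ρ = λ/(cμ) = 45.1/126.25 = 0.3572
Stable ⇔ ρ < 1: YES
Spare capacity = cμ − λ = 126.25 − 45.1 = 81.15/hr

Final: ρ = 0.3572; stable; margin = 81.15/hr


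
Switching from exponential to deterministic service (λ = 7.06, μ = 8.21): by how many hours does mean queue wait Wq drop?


ρ = 7.06/8.21 = 0.8599
Wq(M/M/1) = ρ/(μ−λ) = 0.8599/1.15 = 0.74776 hr
Wq(M/D/1) = ρ/(2(μ−λ)) = 0.37388 hr
Savings = 0.74776 − 0.37388 = 0.37388 hr

Final: 0.37388 hr


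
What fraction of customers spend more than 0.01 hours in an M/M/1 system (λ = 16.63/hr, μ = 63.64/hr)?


W ~ Exponential(μ−λ) for M/M/1.
μ − λ = 63.64 − 16.63 = 47.0100
P(W > t) = e^{−(μ−λ)t} = e^{−0.4701} = 0.624940

Final: 0.624940


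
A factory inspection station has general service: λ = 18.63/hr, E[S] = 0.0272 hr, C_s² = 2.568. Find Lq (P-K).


ρ = λ·E[S] = 18.63·0.0272 = 0.5067
Lq = ρ²(1+C_s²)/(2(1−ρ)) = 0.2568·(1+2.568)/(2·0.4933)
= 0.2568·3.5680/0.9865 = 0.92871

Final: 0.92871


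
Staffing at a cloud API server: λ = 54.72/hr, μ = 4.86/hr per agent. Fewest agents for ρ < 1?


Stability requires cμ > λ ⇔ c > λ/μ.
λ/μ = 54.72/4.86 = 11.2593
Minimum integer c = ⌊11.2593⌋ + 1 = 12
Check: 12·4.86 = 58.32 > 54.72, while 11·4.86 = 53.46 ≤ 54.72

Final: 12 servers


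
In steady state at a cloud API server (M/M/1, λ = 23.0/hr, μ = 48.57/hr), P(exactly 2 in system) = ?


ρ = 23.0/48.57 = 0.4735
P_n = (1−ρ)·ρ^n = (1 − 0.4735)·0.4735^2 = 0.5265·0.224243 = 0.118054

Final: 0.118054


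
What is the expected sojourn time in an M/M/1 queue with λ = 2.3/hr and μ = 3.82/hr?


W = 1/(μ−λ) = 1/(3.82 − 2.3) = 1/1.52 = 0.6579 hr

Final: 0.6579 hr


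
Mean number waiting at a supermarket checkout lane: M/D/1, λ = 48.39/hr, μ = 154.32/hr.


ρ = 48.39/154.32 = 0.3136
M/D/1: Lq = ρ²/(2(1−ρ)) = 0.09833/(2·0.6864) = 0.07162

Final: 0.07162


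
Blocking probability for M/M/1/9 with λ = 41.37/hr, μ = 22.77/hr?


ρ = λ/μ = 41.37/22.77 = 1.8169
P_K = (1−ρ)ρ^K/(1−ρ^(K+1)) = (-0.8169·215.725961)/(1 − 391.944796)
= -176.218835/-390.944796 = 0.450751

Final: 0.450751


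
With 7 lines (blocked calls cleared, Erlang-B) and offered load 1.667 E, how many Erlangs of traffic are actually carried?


B(7,1.667) = 0.001341 (Erlang-B)
Carried load = a(1 − B) = 1.667·(1 − 0.001341) = 1.667·0.998659 = 1.6648 E

Final: 1.6648 Erlangs


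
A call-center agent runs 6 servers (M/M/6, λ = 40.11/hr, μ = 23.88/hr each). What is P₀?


a = λ/μ = 40.11/23.88 = 1.6796; ρ = a/c = 0.2799
Σ_{k=0}^{5} a^k/k! (terms k=0..5) = 1.00000 + 1.67965 + 1.41061 + 0.78978 + 0.33164 + 0.11141 = 5.32308
Tail: a^6/(6!(1−ρ)) = 22.45484/(720·0.7201) = 0.04331
P₀ = 1/(5.32308 + 0.04331) = 1/5.36639 = 0.186345

Final: 0.186345


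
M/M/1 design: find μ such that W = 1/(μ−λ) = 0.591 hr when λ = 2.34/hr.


W = 1/(μ−λ) ⇒ μ − λ = 1/W = 1/0.591 = 1.6920
μ = λ + 1/W = 2.34 + 1.6920 = 4.0320 per hr

Final: 4.0320 /hr


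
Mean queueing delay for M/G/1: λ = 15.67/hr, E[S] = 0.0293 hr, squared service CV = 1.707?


ρ = λ·E[S] = 15.67·0.0293 = 0.4591
E[S²] = E[S]²(1+C_s²) = 0.0293²·(1+1.707) = 0.002324
Wq = λ·E[S²]/(2(1−ρ)) = 15.67·0.002324/(2·0.5409) = 0.03366 hr

Final: 0.03366 hr


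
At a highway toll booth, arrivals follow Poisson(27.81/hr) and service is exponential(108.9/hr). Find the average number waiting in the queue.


ρ = 27.81/108.9 = 0.2554
Lq = ρ²/(1−ρ) = 0.06521/0.7446 = 0.08758

Final: 0.08758


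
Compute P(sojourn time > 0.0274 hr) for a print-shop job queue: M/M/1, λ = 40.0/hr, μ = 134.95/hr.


W ~ Exponential(μ−λ) for M/M/1.
μ − λ = 134.95 − 40.0 = 94.9500
P(W > t) = e^{−(μ−λ)t} = e^{−2.6016} = 0.074153

Final: 0.074153


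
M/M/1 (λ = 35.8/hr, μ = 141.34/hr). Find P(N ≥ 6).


ρ = 35.8/141.34 = 0.2533
P(N ≥ n) = ρ^n = 0.2533^6 = 0.0002641

Final: 0.0002641


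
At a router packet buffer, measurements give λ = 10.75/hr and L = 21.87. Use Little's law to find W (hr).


W = L/λ = 21.87/10.75 = 2.0344 hr

Final: 2.0344 hr


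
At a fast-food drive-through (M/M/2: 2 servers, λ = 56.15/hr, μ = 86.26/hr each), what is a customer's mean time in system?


a = 0.6509; ρ = 0.3255; P₀ = 0.508899
Lq = P₀·a^c·ρ/(c!(1−ρ)²) = 0.07712
Wq = Lq/λ = 0.07712/56.15 = 0.001374 hr
W = Wq + 1/μ = 0.001374 + 0.01159 = 0.01297 hr

Final: 0.01297 hr


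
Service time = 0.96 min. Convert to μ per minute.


μ = 1/(service time) in consistent units.
1 minute = 1 min, so μ = 1/0.96 = 1.0417 per minute

Final: 1.0417 /min


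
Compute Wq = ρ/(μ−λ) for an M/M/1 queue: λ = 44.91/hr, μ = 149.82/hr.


ρ = 44.91/149.82 = 0.2998
Wq = ρ/(μ−λ) = 0.2998/(149.82 − 44.91) = 0.2998/104.91 = 0.002857 hr

Final: 0.002857 hr


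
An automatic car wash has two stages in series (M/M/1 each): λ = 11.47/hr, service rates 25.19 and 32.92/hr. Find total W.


Each node sees arrival rate λ = 11.47/hr (tandem ⇒ throughput preserved).
W₁ = 1/(μ₁−λ) = 1/(25.19−11.47) = 0.07289 hr
W₂ = 1/(μ₂−λ) = 1/(32.92−11.47) = 0.04662 hr
W_total = W₁ + W₂ = 0.07289 + 0.04662 = 0.11951 hr

Final: 0.11951 hr


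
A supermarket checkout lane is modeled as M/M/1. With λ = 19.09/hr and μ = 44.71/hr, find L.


ρ = λ/μ = 19.09/44.71 = 0.4270
L = ρ/(1−ρ) = 0.4270/(1 − 0.4270) = 0.4270/0.5730 = 0.7451

Final: 0.7451


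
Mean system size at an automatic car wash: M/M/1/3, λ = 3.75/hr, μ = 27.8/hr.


ρ = 3.75/27.8 = 0.1349
L = ρ[1 − (K+1)ρ^K + Kρ^(K+1)] / [(1−ρ)(1−ρ^(K+1))]
Numerator: 0.1349·(1 − 4·0.002454 + 3·0.0003311) = 0.133702
Denominator: (0.8651)·(0.999669) = 0.864821
L = 0.133702/0.864821 = 0.1546

Final: 0.1546


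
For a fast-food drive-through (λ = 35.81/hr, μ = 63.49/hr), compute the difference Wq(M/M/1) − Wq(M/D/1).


ρ = 35.81/63.49 = 0.5640
Wq(M/M/1) = ρ/(μ−λ) = 0.5640/27.68 = 0.02038 hr
Wq(M/D/1) = ρ/(2(μ−λ)) = 0.01019 hr
Savings = 0.02038 − 0.01019 = 0.01019 hr

Final: 0.01019 hr


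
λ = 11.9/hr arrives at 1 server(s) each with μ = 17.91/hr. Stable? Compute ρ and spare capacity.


Total capacity cμ = 1·17.91 = 17.91/hr
ρ = λ/(cμ) = 11.9/17.91 = 0.6644
Stable ⇔ ρ < 1: YES
Spare capacity = cμ − λ = 17.91 − 11.9 = 6.01/hr

Final: ρ = 0.6644; stable; margin = 6.01/hr


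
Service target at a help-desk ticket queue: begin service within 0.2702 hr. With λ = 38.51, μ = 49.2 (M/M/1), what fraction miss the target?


ρ = 38.51/49.2 = 0.7827
P(Wq > t) = ρ·e^{−(μ−λ)t} = 0.7827·e^{−2.8884}
= 0.7827·0.055663 = 0.043569

Final: 0.043569


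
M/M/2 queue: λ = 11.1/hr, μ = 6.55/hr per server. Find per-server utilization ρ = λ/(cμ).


ρ = λ/(cμ) = 11.1/(2·6.55) = 11.1/13.10 = 0.8473

Final: 0.8473


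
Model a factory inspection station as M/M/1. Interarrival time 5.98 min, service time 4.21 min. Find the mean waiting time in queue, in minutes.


λ = 60/5.98 = 10.0334 /hr
μ = 60/4.21 = 14.2518 /hr
ρ = λ/μ = 10.0334/14.2518 = 0.7040
Wq = ρ/(μ−λ) = 0.7040/(14.2518−10.0334) = 0.16689 hr
In minutes: 0.16689·60 = 10.014 min

Final: 10.014 min


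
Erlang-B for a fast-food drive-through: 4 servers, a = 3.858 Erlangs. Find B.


B(c,a) = (a^c/c!) / Σ_{k=0}^{c} a^k/k!
a^4/4! = 9.230764
Σ terms (k=0..4): 1.00000 + 3.85800 + 7.44208 + 9.57052 + 9.23076 = 31.101364
B = 9.230764/31.101364 = 0.296796

Final: 0.296796


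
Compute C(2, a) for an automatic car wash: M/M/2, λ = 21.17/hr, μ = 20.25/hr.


a = λ/μ = 1.0454; ρ = a/2 = 0.5227
P₀ = 0.313443 (from M/M/c formula)
C(c,a) = [a^c/(c!(1−ρ))]·P₀ = [1.09293/(2·0.4773)]·0.313443
= 1.14495·0.313443 = 0.358875

Final: 0.358875


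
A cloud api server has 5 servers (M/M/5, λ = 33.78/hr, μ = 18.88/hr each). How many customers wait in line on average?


a = λ/μ = 1.7892; ρ = a/5 = 0.3578
P₀ = 0.166408
Lq = P₀·a^c·ρ / (c!·(1−ρ)²) = 0.166408·18.33531·0.3578/(120·0.41237)
= 0.02206

Final: 0.02206


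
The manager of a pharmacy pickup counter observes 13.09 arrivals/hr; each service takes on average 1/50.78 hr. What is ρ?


ρ = λ/μ = 13.09/50.78 = 0.2578

Final: 0.2578


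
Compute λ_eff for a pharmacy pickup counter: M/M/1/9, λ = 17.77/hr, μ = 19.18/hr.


ρ = 0.9265; P_K = (1−ρ)ρ^9/(1−ρ^10) = 0.069244
λ_eff = λ(1 − P_K) = 17.77·(1 − 0.069244) = 17.77·0.930756 = 16.5395 /hr

Final: 16.5395 /hr


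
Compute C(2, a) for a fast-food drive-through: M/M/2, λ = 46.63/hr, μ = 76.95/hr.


a = λ/μ = 0.6060; ρ = a/2 = 0.3030
P₀ = 0.534932 (from M/M/c formula)
C(c,a) = [a^c/(c!(1−ρ))]·P₀ = [0.36721/(2·0.6970)]·0.534932
= 0.26342·0.534932 = 0.140910

Final: 0.140910


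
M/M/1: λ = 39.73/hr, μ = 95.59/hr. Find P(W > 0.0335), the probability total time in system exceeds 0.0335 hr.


W ~ Exponential(μ−λ) for M/M/1.
μ − λ = 95.59 − 39.73 = 55.8600
P(W > t) = e^{−(μ−λ)t} = e^{−1.8713} = 0.153922

Final: 0.153922


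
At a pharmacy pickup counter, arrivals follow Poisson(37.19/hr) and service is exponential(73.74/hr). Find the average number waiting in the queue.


ρ = 37.19/73.74 = 0.5043
Lq = ρ²/(1−ρ) = 0.2544/0.4957 = 0.5132

Final: 0.5132


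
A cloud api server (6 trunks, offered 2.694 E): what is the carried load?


B(6,2.694) = 0.036643 (Erlang-B)
Carried load = a(1 − B) = 2.694·(1 − 0.036643) = 2.694·0.963357 = 2.5953 E

Final: 2.5953 Erlangs


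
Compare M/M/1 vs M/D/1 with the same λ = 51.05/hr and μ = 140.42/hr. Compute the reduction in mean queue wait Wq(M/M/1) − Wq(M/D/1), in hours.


ρ = 51.05/140.42 = 0.3636
Wq(M/M/1) = ρ/(μ−λ) = 0.3636/89.37 = 0.004068 hr
Wq(M/D/1) = ρ/(2(μ−λ)) = 0.002034 hr
Savings = 0.004068 − 0.002034 = 0.002034 hr

Final: 0.002034 hr


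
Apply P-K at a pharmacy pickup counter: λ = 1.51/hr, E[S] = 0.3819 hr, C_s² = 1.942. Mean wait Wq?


ρ = λ·E[S] = 1.51·0.3819 = 0.5767
E[S²] = E[S]²(1+C_s²) = 0.3819²·(1+1.942) = 0.429084
Wq = λ·E[S²]/(2(1−ρ)) = 1.51·0.429084/(2·0.4233) = 0.76526 hr

Final: 0.76526 hr


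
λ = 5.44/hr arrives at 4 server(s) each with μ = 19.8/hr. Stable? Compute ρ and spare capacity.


Total capacity cμ = 4·19.8 = 79.20/hr
ρ = λ/(cμ) = 5.44/79.20 = 0.06869
Stable ⇔ ρ < 1: YES
Spare capacity = cμ − λ = 79.20 − 5.44 = 73.76/hr

Final: ρ = 0.06869; stable; margin = 73.76/hr


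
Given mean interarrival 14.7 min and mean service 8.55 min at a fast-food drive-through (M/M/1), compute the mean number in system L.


λ = 60/14.7 = 4.0816 /hr
μ = 60/8.55 = 7.0175 /hr
ρ = λ/μ = 4.0816/7.0175 = 0.5816
L = ρ/(1−ρ) = 0.5816/0.4184 = 1.3902

Final: 1.3902


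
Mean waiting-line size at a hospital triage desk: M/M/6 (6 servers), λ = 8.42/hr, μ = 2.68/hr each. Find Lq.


a = λ/μ = 3.1418; ρ = a/6 = 0.5236
P₀ = 0.042264
Lq = P₀·a^c·ρ / (c!·(1−ρ)²) = 0.042264·961.75352·0.5236/(720·0.22693)
= 0.13027

Final: 0.13027


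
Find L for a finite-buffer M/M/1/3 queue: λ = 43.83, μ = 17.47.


ρ = 43.83/17.47 = 2.5089
L = ρ[1 − (K+1)ρ^K + Kρ^(K+1)] / [(1−ρ)(1−ρ^(K+1))]
Numerator: 2.5089·(1 − 4·15.791948 + 3·39.619981) = 142.233373
Denominator: (-1.5089)·(-38.619981) = 58.272622
L = 142.233373/58.272622 = 2.4408

Final: 2.4408


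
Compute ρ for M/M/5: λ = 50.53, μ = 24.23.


ρ = λ/(cμ) = 50.53/(5·24.23) = 50.53/121.15 = 0.4171

Final: 0.4171


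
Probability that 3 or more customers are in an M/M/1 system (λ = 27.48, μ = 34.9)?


ρ = 27.48/34.9 = 0.7874
P(N ≥ n) = ρ^n = 0.7874^3 = 0.488173

Final: 0.488173


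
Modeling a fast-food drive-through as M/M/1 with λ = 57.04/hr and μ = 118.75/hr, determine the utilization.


ρ = λ/μ = 57.04/118.75 = 0.4803

Final: 0.4803


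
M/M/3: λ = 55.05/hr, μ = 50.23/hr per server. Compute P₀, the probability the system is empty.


a = λ/μ = 55.05/50.23 = 1.0960; ρ = a/c = 0.3653
Σ_{k=0}^{2} a^k/k! (terms k=0..2) = 1.00000 + 1.09596 + 0.60056 = 2.69652
Tail: a^3/(3!(1−ρ)) = 1.31638/(6·0.6347) = 0.34568
P₀ = 1/(2.69652 + 0.34568) = 1/3.04220 = 0.328709

Final: 0.328709


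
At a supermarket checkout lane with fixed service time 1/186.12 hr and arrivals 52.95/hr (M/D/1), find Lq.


ρ = 52.95/186.12 = 0.2845
M/D/1: Lq = ρ²/(2(1−ρ)) = 0.08094/(2·0.7155) = 0.05656

Final: 0.05656


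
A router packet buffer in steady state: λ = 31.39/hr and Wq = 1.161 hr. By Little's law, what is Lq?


Lq = λWq = 31.39·1.161 = 36.4438

Final: 36.4438


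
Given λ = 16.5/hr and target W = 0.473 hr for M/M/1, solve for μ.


W = 1/(μ−λ) ⇒ μ − λ = 1/W = 1/0.473 = 2.1142
μ = λ + 1/W = 16.5 + 2.1142 = 18.6142 per hr

Final: 18.6142 /hr


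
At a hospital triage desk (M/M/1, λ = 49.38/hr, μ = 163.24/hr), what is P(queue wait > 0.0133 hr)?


ρ = 49.38/163.24 = 0.3025
P(Wq > t) = ρ·e^{−(μ−λ)t} = 0.3025·e^{−1.5143}
= 0.3025·0.219954 = 0.066536

Final: 0.066536


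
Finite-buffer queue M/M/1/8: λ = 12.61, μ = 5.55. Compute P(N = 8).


ρ = λ/μ = 12.61/5.55 = 2.2721
P_K = (1−ρ)ρ^K/(1−ρ^(K+1)) = (-1.2721·710.193720)/(1 − 1613.611317)
= -903.417597/-1612.611317 = 0.560220

Final: 0.560220


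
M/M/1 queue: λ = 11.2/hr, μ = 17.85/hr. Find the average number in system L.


ρ = λ/μ = 11.2/17.85 = 0.6275
L = ρ/(1−ρ) = 0.6275/(1 − 0.6275) = 0.6275/0.3725 = 1.6842

Final: 1.6842


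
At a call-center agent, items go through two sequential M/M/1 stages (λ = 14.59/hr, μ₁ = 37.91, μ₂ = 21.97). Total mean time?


Each node sees arrival rate λ = 14.59/hr (tandem ⇒ throughput preserved).
W₁ = 1/(μ₁−λ) = 1/(37.91−14.59) = 0.04288 hr
W₂ = 1/(μ₂−λ) = 1/(21.97−14.59) = 0.13550 hr
W_total = W₁ + W₂ = 0.04288 + 0.13550 = 0.17838 hr

Final: 0.17838 hr


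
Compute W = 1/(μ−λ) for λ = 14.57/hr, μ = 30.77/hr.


W = 1/(μ−λ) = 1/(30.77 − 14.57) = 1/16.20 = 0.06173 hr

Final: 0.06173 hr


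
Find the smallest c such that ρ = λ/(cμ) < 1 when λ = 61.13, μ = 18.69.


Stability requires cμ > λ ⇔ c > λ/μ.
λ/μ = 61.13/18.69 = 3.2707
Minimum integer c = ⌊3.2707⌋ + 1 = 4
Check: 4·18.69 = 74.76 > 61.13, while 3·18.69 = 56.07 ≤ 61.13

Final: 4 servers


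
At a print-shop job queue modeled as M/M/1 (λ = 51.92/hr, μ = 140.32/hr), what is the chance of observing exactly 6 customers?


ρ = 51.92/140.32 = 0.3700
P_n = (1−ρ)·ρ^n = (1 − 0.3700)·0.3700^6 = 0.6300·0.002566 = 0.001617

Final: 0.001617


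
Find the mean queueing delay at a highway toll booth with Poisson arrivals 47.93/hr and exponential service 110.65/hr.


ρ = 47.93/110.65 = 0.4332
Wq = ρ/(μ−λ) = 0.4332/(110.65 − 47.93) = 0.4332/62.72 = 0.006906 hr

Final: 0.006906 hr


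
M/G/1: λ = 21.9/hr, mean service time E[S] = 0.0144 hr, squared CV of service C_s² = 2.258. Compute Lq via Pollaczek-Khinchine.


ρ = λ·E[S] = 21.9·0.0144 = 0.3154
Lq = ρ²(1+C_s²)/(2(1−ρ)) = 0.09945·(1+2.258)/(2·0.6846)
= 0.09945·3.2580/1.3693 = 0.23663

Final: 0.23663


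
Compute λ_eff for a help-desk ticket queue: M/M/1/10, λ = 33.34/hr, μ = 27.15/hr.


ρ = 1.2280; P_K = (1−ρ)ρ^10/(1−ρ^11) = 0.207314
λ_eff = λ(1 − P_K) = 33.34·(1 − 0.207314) = 33.34·0.792686 = 26.4282 /hr

Final: 26.4282 /hr


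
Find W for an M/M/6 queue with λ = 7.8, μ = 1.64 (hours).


a = 4.7561; ρ = 0.7927; P₀ = 0.006488
Lq = P₀·a^c·ρ/(c!(1−ρ)²) = 1.92348
Wq = Lq/λ = 1.92348/7.8 = 0.24660 hr
W = Wq + 1/μ = 0.24660 + 0.60976 = 0.85636 hr

Final: 0.85636 hr


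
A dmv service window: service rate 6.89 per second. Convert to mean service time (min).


Mean service time = 1/μ = 1/6.89 second = 0.14514 second
In minutes: 0.14514 × 0.0166667 = 0.002419 min

Final: 0.002419 min


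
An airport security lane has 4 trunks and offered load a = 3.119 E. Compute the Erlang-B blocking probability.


B(c,a) = (a^c/c!) / Σ_{k=0}^{c} a^k/k!
a^4/4! = 3.943213
Σ terms (k=0..4): 1.00000 + 3.11900 + 4.86408 + 5.05702 + 3.94321 = 17.983316
B = 3.943213/17.983316 = 0.219271

Final: 0.219271


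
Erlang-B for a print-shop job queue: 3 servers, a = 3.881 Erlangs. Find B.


B(c,a) = (a^c/c!) / Σ_{k=0}^{c} a^k/k!
a^3/3! = 9.742708
Σ terms (k=0..3): 1.00000 + 3.88100 + 7.53108 + 9.74271 = 22.154788
B = 9.742708/22.154788 = 0.439756

Final: 0.439756


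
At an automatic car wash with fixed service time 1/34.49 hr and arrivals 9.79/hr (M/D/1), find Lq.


ρ = 9.79/34.49 = 0.2839
M/D/1: Lq = ρ²/(2(1−ρ)) = 0.08057/(2·0.7161) = 0.05625

Final: 0.05625


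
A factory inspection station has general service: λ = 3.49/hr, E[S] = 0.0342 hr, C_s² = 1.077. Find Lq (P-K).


ρ = λ·E[S] = 3.49·0.0342 = 0.1194
Lq = ρ²(1+C_s²)/(2(1−ρ)) = 0.01425·(1+1.077)/(2·0.8806)
= 0.01425·2.0770/1.7613 = 0.01680

Final: 0.01680


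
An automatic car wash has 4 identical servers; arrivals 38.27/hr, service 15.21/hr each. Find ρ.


ρ = λ/(cμ) = 38.27/(4·15.21) = 38.27/60.84 = 0.6290

Final: 0.6290


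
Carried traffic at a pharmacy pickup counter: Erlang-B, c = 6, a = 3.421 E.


B(6,3.421) = 0.077347 (Erlang-B)
Carried load = a(1 − B) = 3.421·(1 − 0.077347) = 3.421·0.922653 = 3.1564 E

Final: 3.1564 Erlangs


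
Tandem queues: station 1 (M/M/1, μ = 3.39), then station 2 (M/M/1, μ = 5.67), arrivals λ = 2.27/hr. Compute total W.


Each node sees arrival rate λ = 2.27/hr (tandem ⇒ throughput preserved).
W₁ = 1/(μ₁−λ) = 1/(3.39−2.27) = 0.89286 hr
W₂ = 1/(μ₂−λ) = 1/(5.67−2.27) = 0.29412 hr
W_total = W₁ + W₂ = 0.89286 + 0.29412 = 1.18697 hr

Final: 1.18697 hr


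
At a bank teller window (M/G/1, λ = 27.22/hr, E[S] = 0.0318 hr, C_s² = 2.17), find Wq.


ρ = λ·E[S] = 27.22·0.0318 = 0.8656
E[S²] = E[S]²(1+C_s²) = 0.0318²·(1+2.17) = 0.003206
Wq = λ·E[S²]/(2(1−ρ)) = 27.22·0.003206/(2·0.1344) = 0.32461 hr

Final: 0.32461 hr


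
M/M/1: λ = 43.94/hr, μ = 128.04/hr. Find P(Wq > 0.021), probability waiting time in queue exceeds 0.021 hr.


ρ = 43.94/128.04 = 0.3432
P(Wq > t) = ρ·e^{−(μ−λ)t} = 0.3432·e^{−1.7661}
= 0.3432·0.170999 = 0.058682

Final: 0.058682


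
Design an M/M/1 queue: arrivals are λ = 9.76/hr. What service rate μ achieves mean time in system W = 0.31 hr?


W = 1/(μ−λ) ⇒ μ − λ = 1/W = 1/0.31 = 3.2258
μ = λ + 1/W = 9.76 + 3.2258 = 12.9858 per hr

Final: 12.9858 /hr


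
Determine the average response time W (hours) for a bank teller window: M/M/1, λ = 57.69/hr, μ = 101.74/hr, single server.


W = 1/(μ−λ) = 1/(101.74 − 57.69) = 1/44.05 = 0.02270 hr

Final: 0.02270 hr


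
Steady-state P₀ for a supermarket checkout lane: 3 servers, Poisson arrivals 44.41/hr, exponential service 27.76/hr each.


a = λ/μ = 44.41/27.76 = 1.5998; ρ = a/c = 0.5333
Σ_{k=0}^{2} a^k/k! (terms k=0..2) = 1.00000 + 1.59978 + 1.27965 = 3.87944
Tail: a^3/(3!(1−ρ)) = 4.09434/(6·0.4667) = 1.46204
P₀ = 1/(3.87944 + 1.46204) = 1/5.34148 = 0.187214

Final: 0.187214


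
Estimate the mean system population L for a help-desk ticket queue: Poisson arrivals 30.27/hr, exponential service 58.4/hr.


ρ = λ/μ = 30.27/58.4 = 0.5183
L = ρ/(1−ρ) = 0.5183/(1 − 0.5183) = 0.5183/0.4817 = 1.0761

Final: 1.0761


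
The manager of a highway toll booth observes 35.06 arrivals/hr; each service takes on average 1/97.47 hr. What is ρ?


ρ = λ/μ = 35.06/97.47 = 0.3597

Final: 0.3597


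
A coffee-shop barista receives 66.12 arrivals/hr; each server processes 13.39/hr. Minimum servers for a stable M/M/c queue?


Stability requires cμ > λ ⇔ c > λ/μ.
λ/μ = 66.12/13.39 = 4.9380
Minimum integer c = ⌊4.9380⌋ + 1 = 5
Check: 5·13.39 = 66.95 > 66.12, while 4·13.39 = 53.56 ≤ 66.12

Final: 5 servers


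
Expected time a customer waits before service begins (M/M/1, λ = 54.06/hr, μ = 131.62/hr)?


ρ = 54.06/131.62 = 0.4107
Wq = ρ/(μ−λ) = 0.4107/(131.62 − 54.06) = 0.4107/77.56 = 0.005296 hr

Final: 0.005296 hr


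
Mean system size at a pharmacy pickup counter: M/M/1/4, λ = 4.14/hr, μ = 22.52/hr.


ρ = 4.14/22.52 = 0.1838
L = ρ[1 − (K+1)ρ^K + Kρ^(K+1)] / [(1−ρ)(1−ρ^(K+1))]
Numerator: 0.1838·(1 − 5·0.001142 + 4·0.0002100) = 0.182941
Denominator: (0.8162)·(0.999790) = 0.815992
L = 0.182941/0.815992 = 0.2242

Final: 0.2242


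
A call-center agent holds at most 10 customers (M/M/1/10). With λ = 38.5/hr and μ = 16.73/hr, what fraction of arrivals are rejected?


ρ = λ/μ = 38.5/16.73 = 2.3013
P_K = (1−ρ)ρ^K/(1−ρ^(K+1)) = (-1.3013·4165.315337)/(1 − 9585.453705)
= -5420.138368/-9584.453705 = 0.565514

Final: 0.565514


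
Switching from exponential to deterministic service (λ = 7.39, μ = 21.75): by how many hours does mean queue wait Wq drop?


ρ = 7.39/21.75 = 0.3398
Wq(M/M/1) = ρ/(μ−λ) = 0.3398/14.36 = 0.02366 hr
Wq(M/D/1) = ρ/(2(μ−λ)) = 0.01183 hr
Savings = 0.02366 − 0.01183 = 0.01183 hr

Final: 0.01183 hr


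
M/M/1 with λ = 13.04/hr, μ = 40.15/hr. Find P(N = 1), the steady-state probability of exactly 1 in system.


ρ = 13.04/40.15 = 0.3248
P_n = (1−ρ)·ρ^n = (1 − 0.3248)·0.3248^1 = 0.6752·0.324782 = 0.219299

Final: 0.219299


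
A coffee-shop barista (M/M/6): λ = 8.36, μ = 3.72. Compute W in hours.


a = 2.2473; ρ = 0.3746; P₀ = 0.105367
Lq = P₀·a^c·ρ/(c!(1−ρ)²) = 0.01805
Wq = Lq/λ = 0.01805/8.36 = 0.002159 hr
W = Wq + 1/μ = 0.002159 + 0.26882 = 0.27098 hr

Final: 0.27098 hr


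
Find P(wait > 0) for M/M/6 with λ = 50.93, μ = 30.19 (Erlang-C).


a = λ/μ = 1.6870; ρ = a/6 = 0.2812
P₀ = 0.184981 (from M/M/c formula)
C(c,a) = [a^c/(c!(1−ρ))]·P₀ = [23.04960/(720·0.7188)]·0.184981
= 0.04453·0.184981 = 0.008238

Final: 0.008238


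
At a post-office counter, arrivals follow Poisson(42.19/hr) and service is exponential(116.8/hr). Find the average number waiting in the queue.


ρ = 42.19/116.8 = 0.3612
Lq = ρ²/(1−ρ) = 0.1305/0.6388 = 0.2043

Final: 0.2043


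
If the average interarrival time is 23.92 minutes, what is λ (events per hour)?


λ = 1/(interarrival time) in consistent units.
1 hour = 60 min, so λ = 60/23.92 = 2.5084 per hour

Final: 2.5084 /hr


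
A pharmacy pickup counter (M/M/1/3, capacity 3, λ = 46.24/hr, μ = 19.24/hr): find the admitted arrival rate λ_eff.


ρ = 2.4033; P_K = (1−ρ)ρ^3/(1−ρ^4) = 0.601953
λ_eff = λ(1 − P_K) = 46.24·(1 − 0.601953) = 46.24·0.398047 = 18.4057 /hr

Final: 18.4057 /hr


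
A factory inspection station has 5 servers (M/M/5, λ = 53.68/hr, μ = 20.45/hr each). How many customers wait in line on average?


a = λ/μ = 2.6249; ρ = a/5 = 0.5250
P₀ = 0.070180
Lq = P₀·a^c·ρ / (c!·(1−ρ)²) = 0.070180·124.62236·0.5250/(120·0.22564)
= 0.16958

Final: 0.16958


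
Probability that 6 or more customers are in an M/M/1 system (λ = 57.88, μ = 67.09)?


ρ = 57.88/67.09 = 0.8627
P(N ≥ n) = ρ^n = 0.8627^6 = 0.412310

Final: 0.412310


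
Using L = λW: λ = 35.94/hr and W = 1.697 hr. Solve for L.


L = λW = 35.94·1.697 = 60.9902

Final: 60.9902


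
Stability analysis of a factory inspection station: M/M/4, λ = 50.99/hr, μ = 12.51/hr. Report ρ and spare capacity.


Total capacity cμ = 4·12.51 = 50.04/hr
ρ = λ/(cμ) = 50.99/50.04 = 1.0190
Stable ⇔ ρ < 1: NO
Spare capacity = cμ − λ = 50.04 − 50.99 = -0.95/hr

Final: ρ = 1.0190; unstable; margin = -0.95/hr


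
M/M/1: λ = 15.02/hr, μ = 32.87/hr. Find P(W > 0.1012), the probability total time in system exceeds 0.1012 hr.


W ~ Exponential(μ−λ) for M/M/1.
μ − λ = 32.87 − 15.02 = 17.8500
P(W > t) = e^{−(μ−λ)t} = e^{−1.8064} = 0.164241

Final: 0.164241


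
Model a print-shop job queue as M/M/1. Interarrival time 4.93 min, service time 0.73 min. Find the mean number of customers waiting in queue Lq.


λ = 60/4.93 = 12.1704 /hr
μ = 60/0.73 = 82.1918 /hr
ρ = λ/μ = 12.1704/82.1918 = 0.1481
Lq = ρ²/(1−ρ) = 0.02193/0.8519 = 0.02574

Final: 0.02574


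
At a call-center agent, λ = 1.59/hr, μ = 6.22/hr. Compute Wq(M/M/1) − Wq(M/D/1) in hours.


ρ = 1.59/6.22 = 0.2556
Wq(M/M/1) = ρ/(μ−λ) = 0.2556/4.63 = 0.05521 hr
Wq(M/D/1) = ρ/(2(μ−λ)) = 0.02761 hr
Savings = 0.05521 − 0.02761 = 0.02761 hr

Final: 0.02761 hr


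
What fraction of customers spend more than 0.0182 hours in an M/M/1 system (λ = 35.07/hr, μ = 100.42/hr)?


W ~ Exponential(μ−λ) for M/M/1.
μ − λ = 100.42 − 35.07 = 65.3500
P(W > t) = e^{−(μ−λ)t} = e^{−1.1894} = 0.304413

Final: 0.304413


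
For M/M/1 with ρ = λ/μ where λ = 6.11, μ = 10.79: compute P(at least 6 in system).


ρ = 6.11/10.79 = 0.5663
P(N ≥ n) = ρ^n = 0.5663^6 = 0.032970

Final: 0.032970


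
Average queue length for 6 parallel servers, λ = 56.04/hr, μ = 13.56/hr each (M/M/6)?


a = λ/μ = 4.1327; ρ = a/6 = 0.6888
P₀ = 0.014312
Lq = P₀·a^c·ρ / (c!·(1−ρ)²) = 0.014312·4982.30858·0.6888/(720·0.09685)
= 0.70432

Final: 0.70432


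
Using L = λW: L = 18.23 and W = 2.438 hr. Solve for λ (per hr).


λ = L/W = 18.23/2.438 = 7.4774 /hr

Final: 7.4774 /hr


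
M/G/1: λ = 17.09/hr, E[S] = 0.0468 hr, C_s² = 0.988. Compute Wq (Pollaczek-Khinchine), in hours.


ρ = λ·E[S] = 17.09·0.0468 = 0.7998
E[S²] = E[S]²(1+C_s²) = 0.0468²·(1+0.988) = 0.004354
Wq = λ·E[S²]/(2(1−ρ)) = 17.09·0.004354/(2·0.2002) = 0.18586 hr

Final: 0.18586 hr
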